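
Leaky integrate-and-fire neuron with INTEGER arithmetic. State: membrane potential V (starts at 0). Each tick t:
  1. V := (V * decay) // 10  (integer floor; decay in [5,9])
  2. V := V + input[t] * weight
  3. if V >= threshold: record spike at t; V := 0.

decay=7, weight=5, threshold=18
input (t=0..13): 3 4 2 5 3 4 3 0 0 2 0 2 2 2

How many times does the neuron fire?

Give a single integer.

Answer: 4

Derivation:
t=0: input=3 -> V=15
t=1: input=4 -> V=0 FIRE
t=2: input=2 -> V=10
t=3: input=5 -> V=0 FIRE
t=4: input=3 -> V=15
t=5: input=4 -> V=0 FIRE
t=6: input=3 -> V=15
t=7: input=0 -> V=10
t=8: input=0 -> V=7
t=9: input=2 -> V=14
t=10: input=0 -> V=9
t=11: input=2 -> V=16
t=12: input=2 -> V=0 FIRE
t=13: input=2 -> V=10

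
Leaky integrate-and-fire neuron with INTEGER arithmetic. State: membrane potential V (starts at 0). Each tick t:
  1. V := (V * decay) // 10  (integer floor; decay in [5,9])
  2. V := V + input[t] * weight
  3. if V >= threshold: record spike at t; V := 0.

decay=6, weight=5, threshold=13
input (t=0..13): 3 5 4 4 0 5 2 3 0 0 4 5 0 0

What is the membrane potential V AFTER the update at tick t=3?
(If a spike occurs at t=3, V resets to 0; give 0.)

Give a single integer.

Answer: 0

Derivation:
t=0: input=3 -> V=0 FIRE
t=1: input=5 -> V=0 FIRE
t=2: input=4 -> V=0 FIRE
t=3: input=4 -> V=0 FIRE
t=4: input=0 -> V=0
t=5: input=5 -> V=0 FIRE
t=6: input=2 -> V=10
t=7: input=3 -> V=0 FIRE
t=8: input=0 -> V=0
t=9: input=0 -> V=0
t=10: input=4 -> V=0 FIRE
t=11: input=5 -> V=0 FIRE
t=12: input=0 -> V=0
t=13: input=0 -> V=0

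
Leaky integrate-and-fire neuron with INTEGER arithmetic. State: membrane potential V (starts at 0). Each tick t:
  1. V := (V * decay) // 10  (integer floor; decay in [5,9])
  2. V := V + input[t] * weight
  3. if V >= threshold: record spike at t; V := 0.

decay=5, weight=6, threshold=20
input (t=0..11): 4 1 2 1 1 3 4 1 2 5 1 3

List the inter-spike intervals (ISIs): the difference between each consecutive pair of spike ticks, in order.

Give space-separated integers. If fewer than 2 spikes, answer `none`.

t=0: input=4 -> V=0 FIRE
t=1: input=1 -> V=6
t=2: input=2 -> V=15
t=3: input=1 -> V=13
t=4: input=1 -> V=12
t=5: input=3 -> V=0 FIRE
t=6: input=4 -> V=0 FIRE
t=7: input=1 -> V=6
t=8: input=2 -> V=15
t=9: input=5 -> V=0 FIRE
t=10: input=1 -> V=6
t=11: input=3 -> V=0 FIRE

Answer: 5 1 3 2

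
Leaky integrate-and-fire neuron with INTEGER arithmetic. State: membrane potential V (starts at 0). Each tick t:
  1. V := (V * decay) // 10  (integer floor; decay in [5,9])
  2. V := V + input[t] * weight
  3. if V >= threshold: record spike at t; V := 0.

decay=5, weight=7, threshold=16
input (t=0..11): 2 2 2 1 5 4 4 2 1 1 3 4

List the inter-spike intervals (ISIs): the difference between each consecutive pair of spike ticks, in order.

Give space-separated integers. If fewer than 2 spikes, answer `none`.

Answer: 3 1 1 4 1

Derivation:
t=0: input=2 -> V=14
t=1: input=2 -> V=0 FIRE
t=2: input=2 -> V=14
t=3: input=1 -> V=14
t=4: input=5 -> V=0 FIRE
t=5: input=4 -> V=0 FIRE
t=6: input=4 -> V=0 FIRE
t=7: input=2 -> V=14
t=8: input=1 -> V=14
t=9: input=1 -> V=14
t=10: input=3 -> V=0 FIRE
t=11: input=4 -> V=0 FIRE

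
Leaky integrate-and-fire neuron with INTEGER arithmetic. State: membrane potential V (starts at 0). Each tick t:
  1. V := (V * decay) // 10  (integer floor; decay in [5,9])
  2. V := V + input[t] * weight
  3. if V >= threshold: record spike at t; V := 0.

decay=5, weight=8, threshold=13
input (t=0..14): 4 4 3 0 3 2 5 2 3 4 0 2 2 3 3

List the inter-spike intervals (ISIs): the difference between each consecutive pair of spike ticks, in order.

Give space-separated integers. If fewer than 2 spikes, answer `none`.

t=0: input=4 -> V=0 FIRE
t=1: input=4 -> V=0 FIRE
t=2: input=3 -> V=0 FIRE
t=3: input=0 -> V=0
t=4: input=3 -> V=0 FIRE
t=5: input=2 -> V=0 FIRE
t=6: input=5 -> V=0 FIRE
t=7: input=2 -> V=0 FIRE
t=8: input=3 -> V=0 FIRE
t=9: input=4 -> V=0 FIRE
t=10: input=0 -> V=0
t=11: input=2 -> V=0 FIRE
t=12: input=2 -> V=0 FIRE
t=13: input=3 -> V=0 FIRE
t=14: input=3 -> V=0 FIRE

Answer: 1 1 2 1 1 1 1 1 2 1 1 1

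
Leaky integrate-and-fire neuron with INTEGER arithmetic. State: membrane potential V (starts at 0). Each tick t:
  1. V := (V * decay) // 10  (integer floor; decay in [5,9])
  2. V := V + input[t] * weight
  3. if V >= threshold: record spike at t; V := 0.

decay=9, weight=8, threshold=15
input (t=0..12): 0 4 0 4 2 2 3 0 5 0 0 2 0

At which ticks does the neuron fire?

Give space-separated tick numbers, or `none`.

t=0: input=0 -> V=0
t=1: input=4 -> V=0 FIRE
t=2: input=0 -> V=0
t=3: input=4 -> V=0 FIRE
t=4: input=2 -> V=0 FIRE
t=5: input=2 -> V=0 FIRE
t=6: input=3 -> V=0 FIRE
t=7: input=0 -> V=0
t=8: input=5 -> V=0 FIRE
t=9: input=0 -> V=0
t=10: input=0 -> V=0
t=11: input=2 -> V=0 FIRE
t=12: input=0 -> V=0

Answer: 1 3 4 5 6 8 11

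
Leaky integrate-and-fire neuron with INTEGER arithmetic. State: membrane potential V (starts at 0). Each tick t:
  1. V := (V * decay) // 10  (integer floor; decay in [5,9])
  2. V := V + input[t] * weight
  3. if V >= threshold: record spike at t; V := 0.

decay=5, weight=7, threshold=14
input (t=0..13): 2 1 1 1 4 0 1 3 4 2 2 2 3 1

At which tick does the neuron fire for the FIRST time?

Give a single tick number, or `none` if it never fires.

Answer: 0

Derivation:
t=0: input=2 -> V=0 FIRE
t=1: input=1 -> V=7
t=2: input=1 -> V=10
t=3: input=1 -> V=12
t=4: input=4 -> V=0 FIRE
t=5: input=0 -> V=0
t=6: input=1 -> V=7
t=7: input=3 -> V=0 FIRE
t=8: input=4 -> V=0 FIRE
t=9: input=2 -> V=0 FIRE
t=10: input=2 -> V=0 FIRE
t=11: input=2 -> V=0 FIRE
t=12: input=3 -> V=0 FIRE
t=13: input=1 -> V=7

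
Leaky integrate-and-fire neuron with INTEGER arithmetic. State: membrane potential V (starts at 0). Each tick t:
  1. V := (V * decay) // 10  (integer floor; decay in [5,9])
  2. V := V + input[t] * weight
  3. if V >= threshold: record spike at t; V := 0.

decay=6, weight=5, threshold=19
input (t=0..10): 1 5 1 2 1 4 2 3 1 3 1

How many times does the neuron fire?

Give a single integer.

t=0: input=1 -> V=5
t=1: input=5 -> V=0 FIRE
t=2: input=1 -> V=5
t=3: input=2 -> V=13
t=4: input=1 -> V=12
t=5: input=4 -> V=0 FIRE
t=6: input=2 -> V=10
t=7: input=3 -> V=0 FIRE
t=8: input=1 -> V=5
t=9: input=3 -> V=18
t=10: input=1 -> V=15

Answer: 3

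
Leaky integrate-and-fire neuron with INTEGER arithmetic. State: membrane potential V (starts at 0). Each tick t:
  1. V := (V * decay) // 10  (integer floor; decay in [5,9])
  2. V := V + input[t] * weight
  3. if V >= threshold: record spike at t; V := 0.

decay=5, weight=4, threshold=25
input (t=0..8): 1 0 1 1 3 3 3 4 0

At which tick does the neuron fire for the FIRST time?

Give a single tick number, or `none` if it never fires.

Answer: 7

Derivation:
t=0: input=1 -> V=4
t=1: input=0 -> V=2
t=2: input=1 -> V=5
t=3: input=1 -> V=6
t=4: input=3 -> V=15
t=5: input=3 -> V=19
t=6: input=3 -> V=21
t=7: input=4 -> V=0 FIRE
t=8: input=0 -> V=0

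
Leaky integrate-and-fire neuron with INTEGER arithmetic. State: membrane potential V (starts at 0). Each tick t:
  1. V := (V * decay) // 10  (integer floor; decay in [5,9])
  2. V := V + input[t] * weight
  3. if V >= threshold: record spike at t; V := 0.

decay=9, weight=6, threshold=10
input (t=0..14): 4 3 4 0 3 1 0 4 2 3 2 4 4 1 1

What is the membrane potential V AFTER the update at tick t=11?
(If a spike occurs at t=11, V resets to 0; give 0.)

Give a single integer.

Answer: 0

Derivation:
t=0: input=4 -> V=0 FIRE
t=1: input=3 -> V=0 FIRE
t=2: input=4 -> V=0 FIRE
t=3: input=0 -> V=0
t=4: input=3 -> V=0 FIRE
t=5: input=1 -> V=6
t=6: input=0 -> V=5
t=7: input=4 -> V=0 FIRE
t=8: input=2 -> V=0 FIRE
t=9: input=3 -> V=0 FIRE
t=10: input=2 -> V=0 FIRE
t=11: input=4 -> V=0 FIRE
t=12: input=4 -> V=0 FIRE
t=13: input=1 -> V=6
t=14: input=1 -> V=0 FIRE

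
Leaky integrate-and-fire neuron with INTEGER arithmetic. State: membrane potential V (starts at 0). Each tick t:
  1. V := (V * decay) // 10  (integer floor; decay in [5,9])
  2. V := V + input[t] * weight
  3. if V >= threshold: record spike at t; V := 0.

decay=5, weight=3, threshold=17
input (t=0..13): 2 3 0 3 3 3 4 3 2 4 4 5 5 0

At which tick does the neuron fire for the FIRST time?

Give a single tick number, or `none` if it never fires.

t=0: input=2 -> V=6
t=1: input=3 -> V=12
t=2: input=0 -> V=6
t=3: input=3 -> V=12
t=4: input=3 -> V=15
t=5: input=3 -> V=16
t=6: input=4 -> V=0 FIRE
t=7: input=3 -> V=9
t=8: input=2 -> V=10
t=9: input=4 -> V=0 FIRE
t=10: input=4 -> V=12
t=11: input=5 -> V=0 FIRE
t=12: input=5 -> V=15
t=13: input=0 -> V=7

Answer: 6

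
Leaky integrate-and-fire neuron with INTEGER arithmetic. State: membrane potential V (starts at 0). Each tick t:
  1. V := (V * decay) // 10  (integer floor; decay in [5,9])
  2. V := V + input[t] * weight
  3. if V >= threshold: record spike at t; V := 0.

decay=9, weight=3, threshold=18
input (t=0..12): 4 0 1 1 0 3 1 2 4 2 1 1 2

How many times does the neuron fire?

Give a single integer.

Answer: 2

Derivation:
t=0: input=4 -> V=12
t=1: input=0 -> V=10
t=2: input=1 -> V=12
t=3: input=1 -> V=13
t=4: input=0 -> V=11
t=5: input=3 -> V=0 FIRE
t=6: input=1 -> V=3
t=7: input=2 -> V=8
t=8: input=4 -> V=0 FIRE
t=9: input=2 -> V=6
t=10: input=1 -> V=8
t=11: input=1 -> V=10
t=12: input=2 -> V=15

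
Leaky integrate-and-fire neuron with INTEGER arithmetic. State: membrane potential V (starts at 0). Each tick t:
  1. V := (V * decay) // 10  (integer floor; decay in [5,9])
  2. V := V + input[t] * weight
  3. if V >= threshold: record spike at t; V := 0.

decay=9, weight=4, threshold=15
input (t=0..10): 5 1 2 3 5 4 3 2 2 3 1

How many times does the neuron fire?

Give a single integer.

t=0: input=5 -> V=0 FIRE
t=1: input=1 -> V=4
t=2: input=2 -> V=11
t=3: input=3 -> V=0 FIRE
t=4: input=5 -> V=0 FIRE
t=5: input=4 -> V=0 FIRE
t=6: input=3 -> V=12
t=7: input=2 -> V=0 FIRE
t=8: input=2 -> V=8
t=9: input=3 -> V=0 FIRE
t=10: input=1 -> V=4

Answer: 6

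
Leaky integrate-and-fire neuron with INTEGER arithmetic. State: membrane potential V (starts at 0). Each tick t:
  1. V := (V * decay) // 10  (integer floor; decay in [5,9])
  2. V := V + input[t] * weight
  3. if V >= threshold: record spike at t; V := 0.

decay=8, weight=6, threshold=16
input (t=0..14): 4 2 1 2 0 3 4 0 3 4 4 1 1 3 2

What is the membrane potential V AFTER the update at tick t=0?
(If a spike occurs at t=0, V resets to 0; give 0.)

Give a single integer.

t=0: input=4 -> V=0 FIRE
t=1: input=2 -> V=12
t=2: input=1 -> V=15
t=3: input=2 -> V=0 FIRE
t=4: input=0 -> V=0
t=5: input=3 -> V=0 FIRE
t=6: input=4 -> V=0 FIRE
t=7: input=0 -> V=0
t=8: input=3 -> V=0 FIRE
t=9: input=4 -> V=0 FIRE
t=10: input=4 -> V=0 FIRE
t=11: input=1 -> V=6
t=12: input=1 -> V=10
t=13: input=3 -> V=0 FIRE
t=14: input=2 -> V=12

Answer: 0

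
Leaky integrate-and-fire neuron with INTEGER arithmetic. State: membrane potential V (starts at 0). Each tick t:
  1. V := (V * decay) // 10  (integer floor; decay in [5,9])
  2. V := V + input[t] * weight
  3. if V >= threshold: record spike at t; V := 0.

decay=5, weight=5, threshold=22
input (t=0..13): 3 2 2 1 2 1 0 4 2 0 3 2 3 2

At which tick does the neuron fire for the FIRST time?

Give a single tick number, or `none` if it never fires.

t=0: input=3 -> V=15
t=1: input=2 -> V=17
t=2: input=2 -> V=18
t=3: input=1 -> V=14
t=4: input=2 -> V=17
t=5: input=1 -> V=13
t=6: input=0 -> V=6
t=7: input=4 -> V=0 FIRE
t=8: input=2 -> V=10
t=9: input=0 -> V=5
t=10: input=3 -> V=17
t=11: input=2 -> V=18
t=12: input=3 -> V=0 FIRE
t=13: input=2 -> V=10

Answer: 7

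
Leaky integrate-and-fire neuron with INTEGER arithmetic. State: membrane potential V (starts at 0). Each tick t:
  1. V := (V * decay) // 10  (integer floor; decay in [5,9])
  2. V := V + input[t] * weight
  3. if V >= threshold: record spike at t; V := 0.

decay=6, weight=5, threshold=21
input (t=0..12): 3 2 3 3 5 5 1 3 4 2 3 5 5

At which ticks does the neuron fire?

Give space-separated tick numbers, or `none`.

t=0: input=3 -> V=15
t=1: input=2 -> V=19
t=2: input=3 -> V=0 FIRE
t=3: input=3 -> V=15
t=4: input=5 -> V=0 FIRE
t=5: input=5 -> V=0 FIRE
t=6: input=1 -> V=5
t=7: input=3 -> V=18
t=8: input=4 -> V=0 FIRE
t=9: input=2 -> V=10
t=10: input=3 -> V=0 FIRE
t=11: input=5 -> V=0 FIRE
t=12: input=5 -> V=0 FIRE

Answer: 2 4 5 8 10 11 12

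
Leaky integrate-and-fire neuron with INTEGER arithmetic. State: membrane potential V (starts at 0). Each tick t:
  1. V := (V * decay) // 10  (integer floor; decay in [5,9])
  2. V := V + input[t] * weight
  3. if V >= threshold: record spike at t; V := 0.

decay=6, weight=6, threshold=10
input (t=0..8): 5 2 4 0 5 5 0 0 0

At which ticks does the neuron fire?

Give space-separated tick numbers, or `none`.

Answer: 0 1 2 4 5

Derivation:
t=0: input=5 -> V=0 FIRE
t=1: input=2 -> V=0 FIRE
t=2: input=4 -> V=0 FIRE
t=3: input=0 -> V=0
t=4: input=5 -> V=0 FIRE
t=5: input=5 -> V=0 FIRE
t=6: input=0 -> V=0
t=7: input=0 -> V=0
t=8: input=0 -> V=0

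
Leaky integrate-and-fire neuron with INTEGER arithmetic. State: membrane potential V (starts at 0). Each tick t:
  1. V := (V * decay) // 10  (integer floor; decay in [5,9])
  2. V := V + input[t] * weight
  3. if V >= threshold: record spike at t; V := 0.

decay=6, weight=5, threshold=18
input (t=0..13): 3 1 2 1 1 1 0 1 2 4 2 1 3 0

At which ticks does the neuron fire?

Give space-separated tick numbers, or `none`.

t=0: input=3 -> V=15
t=1: input=1 -> V=14
t=2: input=2 -> V=0 FIRE
t=3: input=1 -> V=5
t=4: input=1 -> V=8
t=5: input=1 -> V=9
t=6: input=0 -> V=5
t=7: input=1 -> V=8
t=8: input=2 -> V=14
t=9: input=4 -> V=0 FIRE
t=10: input=2 -> V=10
t=11: input=1 -> V=11
t=12: input=3 -> V=0 FIRE
t=13: input=0 -> V=0

Answer: 2 9 12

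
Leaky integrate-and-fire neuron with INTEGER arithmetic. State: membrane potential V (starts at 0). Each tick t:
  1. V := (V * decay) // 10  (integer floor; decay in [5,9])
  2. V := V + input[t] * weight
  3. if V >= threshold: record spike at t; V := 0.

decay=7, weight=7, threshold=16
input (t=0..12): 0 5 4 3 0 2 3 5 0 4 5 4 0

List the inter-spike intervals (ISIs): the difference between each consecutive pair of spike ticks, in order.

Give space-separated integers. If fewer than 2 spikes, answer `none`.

Answer: 1 1 3 1 2 1 1

Derivation:
t=0: input=0 -> V=0
t=1: input=5 -> V=0 FIRE
t=2: input=4 -> V=0 FIRE
t=3: input=3 -> V=0 FIRE
t=4: input=0 -> V=0
t=5: input=2 -> V=14
t=6: input=3 -> V=0 FIRE
t=7: input=5 -> V=0 FIRE
t=8: input=0 -> V=0
t=9: input=4 -> V=0 FIRE
t=10: input=5 -> V=0 FIRE
t=11: input=4 -> V=0 FIRE
t=12: input=0 -> V=0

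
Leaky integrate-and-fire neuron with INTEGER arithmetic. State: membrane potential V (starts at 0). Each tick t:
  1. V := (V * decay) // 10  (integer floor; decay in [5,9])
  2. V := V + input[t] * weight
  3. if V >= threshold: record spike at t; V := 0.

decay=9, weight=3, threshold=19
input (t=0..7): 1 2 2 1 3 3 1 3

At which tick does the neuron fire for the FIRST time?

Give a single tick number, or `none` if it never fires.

t=0: input=1 -> V=3
t=1: input=2 -> V=8
t=2: input=2 -> V=13
t=3: input=1 -> V=14
t=4: input=3 -> V=0 FIRE
t=5: input=3 -> V=9
t=6: input=1 -> V=11
t=7: input=3 -> V=18

Answer: 4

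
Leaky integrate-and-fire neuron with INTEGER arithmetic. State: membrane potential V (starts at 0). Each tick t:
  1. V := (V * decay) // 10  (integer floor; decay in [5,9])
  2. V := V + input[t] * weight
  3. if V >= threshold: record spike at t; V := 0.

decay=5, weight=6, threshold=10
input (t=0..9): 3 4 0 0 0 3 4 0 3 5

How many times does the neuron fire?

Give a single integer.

t=0: input=3 -> V=0 FIRE
t=1: input=4 -> V=0 FIRE
t=2: input=0 -> V=0
t=3: input=0 -> V=0
t=4: input=0 -> V=0
t=5: input=3 -> V=0 FIRE
t=6: input=4 -> V=0 FIRE
t=7: input=0 -> V=0
t=8: input=3 -> V=0 FIRE
t=9: input=5 -> V=0 FIRE

Answer: 6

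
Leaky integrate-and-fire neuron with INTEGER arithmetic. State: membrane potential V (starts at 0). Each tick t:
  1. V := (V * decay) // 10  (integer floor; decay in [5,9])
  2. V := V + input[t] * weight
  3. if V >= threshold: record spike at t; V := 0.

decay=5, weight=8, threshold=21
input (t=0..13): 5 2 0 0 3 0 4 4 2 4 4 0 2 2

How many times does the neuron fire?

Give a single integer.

Answer: 7

Derivation:
t=0: input=5 -> V=0 FIRE
t=1: input=2 -> V=16
t=2: input=0 -> V=8
t=3: input=0 -> V=4
t=4: input=3 -> V=0 FIRE
t=5: input=0 -> V=0
t=6: input=4 -> V=0 FIRE
t=7: input=4 -> V=0 FIRE
t=8: input=2 -> V=16
t=9: input=4 -> V=0 FIRE
t=10: input=4 -> V=0 FIRE
t=11: input=0 -> V=0
t=12: input=2 -> V=16
t=13: input=2 -> V=0 FIRE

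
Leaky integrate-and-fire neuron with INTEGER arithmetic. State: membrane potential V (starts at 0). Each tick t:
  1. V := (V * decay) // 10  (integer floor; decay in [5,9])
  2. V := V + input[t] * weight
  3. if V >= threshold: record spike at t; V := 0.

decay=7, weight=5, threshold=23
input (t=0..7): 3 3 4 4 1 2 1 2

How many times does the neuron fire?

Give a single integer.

t=0: input=3 -> V=15
t=1: input=3 -> V=0 FIRE
t=2: input=4 -> V=20
t=3: input=4 -> V=0 FIRE
t=4: input=1 -> V=5
t=5: input=2 -> V=13
t=6: input=1 -> V=14
t=7: input=2 -> V=19

Answer: 2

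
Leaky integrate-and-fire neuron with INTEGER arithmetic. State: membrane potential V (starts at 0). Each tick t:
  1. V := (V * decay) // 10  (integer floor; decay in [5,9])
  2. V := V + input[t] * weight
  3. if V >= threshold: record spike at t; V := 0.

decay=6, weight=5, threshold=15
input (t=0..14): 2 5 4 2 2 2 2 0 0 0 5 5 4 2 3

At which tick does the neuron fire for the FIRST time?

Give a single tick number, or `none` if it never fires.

Answer: 1

Derivation:
t=0: input=2 -> V=10
t=1: input=5 -> V=0 FIRE
t=2: input=4 -> V=0 FIRE
t=3: input=2 -> V=10
t=4: input=2 -> V=0 FIRE
t=5: input=2 -> V=10
t=6: input=2 -> V=0 FIRE
t=7: input=0 -> V=0
t=8: input=0 -> V=0
t=9: input=0 -> V=0
t=10: input=5 -> V=0 FIRE
t=11: input=5 -> V=0 FIRE
t=12: input=4 -> V=0 FIRE
t=13: input=2 -> V=10
t=14: input=3 -> V=0 FIRE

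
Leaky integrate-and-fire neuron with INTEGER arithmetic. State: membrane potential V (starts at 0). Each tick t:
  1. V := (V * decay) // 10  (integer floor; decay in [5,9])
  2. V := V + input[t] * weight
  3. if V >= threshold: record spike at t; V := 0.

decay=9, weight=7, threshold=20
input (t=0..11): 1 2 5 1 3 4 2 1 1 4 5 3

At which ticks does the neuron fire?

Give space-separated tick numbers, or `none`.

t=0: input=1 -> V=7
t=1: input=2 -> V=0 FIRE
t=2: input=5 -> V=0 FIRE
t=3: input=1 -> V=7
t=4: input=3 -> V=0 FIRE
t=5: input=4 -> V=0 FIRE
t=6: input=2 -> V=14
t=7: input=1 -> V=19
t=8: input=1 -> V=0 FIRE
t=9: input=4 -> V=0 FIRE
t=10: input=5 -> V=0 FIRE
t=11: input=3 -> V=0 FIRE

Answer: 1 2 4 5 8 9 10 11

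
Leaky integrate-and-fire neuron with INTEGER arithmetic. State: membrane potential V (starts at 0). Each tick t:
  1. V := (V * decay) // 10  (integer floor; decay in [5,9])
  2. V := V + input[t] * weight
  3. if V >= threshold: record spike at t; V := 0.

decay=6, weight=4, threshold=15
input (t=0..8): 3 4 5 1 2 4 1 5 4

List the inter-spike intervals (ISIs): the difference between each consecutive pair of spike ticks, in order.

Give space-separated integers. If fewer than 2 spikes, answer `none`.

t=0: input=3 -> V=12
t=1: input=4 -> V=0 FIRE
t=2: input=5 -> V=0 FIRE
t=3: input=1 -> V=4
t=4: input=2 -> V=10
t=5: input=4 -> V=0 FIRE
t=6: input=1 -> V=4
t=7: input=5 -> V=0 FIRE
t=8: input=4 -> V=0 FIRE

Answer: 1 3 2 1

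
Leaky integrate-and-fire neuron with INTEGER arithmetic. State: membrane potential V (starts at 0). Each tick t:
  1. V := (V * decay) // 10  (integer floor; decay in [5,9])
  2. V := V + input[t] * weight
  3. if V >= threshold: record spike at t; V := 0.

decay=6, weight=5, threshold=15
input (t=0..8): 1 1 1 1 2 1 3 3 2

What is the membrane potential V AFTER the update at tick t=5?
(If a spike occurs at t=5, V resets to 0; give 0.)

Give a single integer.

Answer: 5

Derivation:
t=0: input=1 -> V=5
t=1: input=1 -> V=8
t=2: input=1 -> V=9
t=3: input=1 -> V=10
t=4: input=2 -> V=0 FIRE
t=5: input=1 -> V=5
t=6: input=3 -> V=0 FIRE
t=7: input=3 -> V=0 FIRE
t=8: input=2 -> V=10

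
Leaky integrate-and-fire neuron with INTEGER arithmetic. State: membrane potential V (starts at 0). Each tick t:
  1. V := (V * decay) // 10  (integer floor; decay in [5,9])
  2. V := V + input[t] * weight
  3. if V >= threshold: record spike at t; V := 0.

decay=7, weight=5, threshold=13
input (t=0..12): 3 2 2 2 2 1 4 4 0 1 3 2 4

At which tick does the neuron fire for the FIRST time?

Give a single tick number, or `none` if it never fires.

Answer: 0

Derivation:
t=0: input=3 -> V=0 FIRE
t=1: input=2 -> V=10
t=2: input=2 -> V=0 FIRE
t=3: input=2 -> V=10
t=4: input=2 -> V=0 FIRE
t=5: input=1 -> V=5
t=6: input=4 -> V=0 FIRE
t=7: input=4 -> V=0 FIRE
t=8: input=0 -> V=0
t=9: input=1 -> V=5
t=10: input=3 -> V=0 FIRE
t=11: input=2 -> V=10
t=12: input=4 -> V=0 FIRE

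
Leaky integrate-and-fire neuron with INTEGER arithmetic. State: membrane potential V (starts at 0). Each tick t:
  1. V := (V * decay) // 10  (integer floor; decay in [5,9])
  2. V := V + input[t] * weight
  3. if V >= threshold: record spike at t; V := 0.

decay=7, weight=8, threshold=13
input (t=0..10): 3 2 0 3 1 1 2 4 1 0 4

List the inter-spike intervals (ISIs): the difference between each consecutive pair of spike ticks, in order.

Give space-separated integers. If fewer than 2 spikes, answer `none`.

t=0: input=3 -> V=0 FIRE
t=1: input=2 -> V=0 FIRE
t=2: input=0 -> V=0
t=3: input=3 -> V=0 FIRE
t=4: input=1 -> V=8
t=5: input=1 -> V=0 FIRE
t=6: input=2 -> V=0 FIRE
t=7: input=4 -> V=0 FIRE
t=8: input=1 -> V=8
t=9: input=0 -> V=5
t=10: input=4 -> V=0 FIRE

Answer: 1 2 2 1 1 3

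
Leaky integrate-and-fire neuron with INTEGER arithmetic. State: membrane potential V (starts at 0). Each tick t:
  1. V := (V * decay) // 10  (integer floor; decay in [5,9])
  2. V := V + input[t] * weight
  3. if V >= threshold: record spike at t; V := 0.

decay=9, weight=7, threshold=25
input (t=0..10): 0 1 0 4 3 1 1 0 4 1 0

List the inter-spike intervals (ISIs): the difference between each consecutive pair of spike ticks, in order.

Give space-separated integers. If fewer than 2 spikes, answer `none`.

Answer: 2 3

Derivation:
t=0: input=0 -> V=0
t=1: input=1 -> V=7
t=2: input=0 -> V=6
t=3: input=4 -> V=0 FIRE
t=4: input=3 -> V=21
t=5: input=1 -> V=0 FIRE
t=6: input=1 -> V=7
t=7: input=0 -> V=6
t=8: input=4 -> V=0 FIRE
t=9: input=1 -> V=7
t=10: input=0 -> V=6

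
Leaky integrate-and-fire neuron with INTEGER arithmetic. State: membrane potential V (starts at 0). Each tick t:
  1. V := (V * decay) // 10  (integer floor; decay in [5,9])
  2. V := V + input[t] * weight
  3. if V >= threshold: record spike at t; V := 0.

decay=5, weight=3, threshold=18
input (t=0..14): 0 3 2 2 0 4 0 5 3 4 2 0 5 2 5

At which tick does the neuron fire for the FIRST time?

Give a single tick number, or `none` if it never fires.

t=0: input=0 -> V=0
t=1: input=3 -> V=9
t=2: input=2 -> V=10
t=3: input=2 -> V=11
t=4: input=0 -> V=5
t=5: input=4 -> V=14
t=6: input=0 -> V=7
t=7: input=5 -> V=0 FIRE
t=8: input=3 -> V=9
t=9: input=4 -> V=16
t=10: input=2 -> V=14
t=11: input=0 -> V=7
t=12: input=5 -> V=0 FIRE
t=13: input=2 -> V=6
t=14: input=5 -> V=0 FIRE

Answer: 7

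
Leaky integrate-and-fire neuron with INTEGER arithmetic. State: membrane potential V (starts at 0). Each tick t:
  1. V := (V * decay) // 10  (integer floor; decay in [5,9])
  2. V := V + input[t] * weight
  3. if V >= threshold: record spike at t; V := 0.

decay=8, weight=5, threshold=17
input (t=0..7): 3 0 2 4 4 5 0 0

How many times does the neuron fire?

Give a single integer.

t=0: input=3 -> V=15
t=1: input=0 -> V=12
t=2: input=2 -> V=0 FIRE
t=3: input=4 -> V=0 FIRE
t=4: input=4 -> V=0 FIRE
t=5: input=5 -> V=0 FIRE
t=6: input=0 -> V=0
t=7: input=0 -> V=0

Answer: 4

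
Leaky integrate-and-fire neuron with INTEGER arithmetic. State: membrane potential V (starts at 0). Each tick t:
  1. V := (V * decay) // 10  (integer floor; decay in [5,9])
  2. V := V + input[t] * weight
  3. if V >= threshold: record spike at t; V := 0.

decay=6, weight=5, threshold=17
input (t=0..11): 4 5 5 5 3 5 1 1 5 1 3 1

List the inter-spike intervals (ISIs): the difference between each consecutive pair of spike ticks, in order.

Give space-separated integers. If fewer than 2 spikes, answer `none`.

t=0: input=4 -> V=0 FIRE
t=1: input=5 -> V=0 FIRE
t=2: input=5 -> V=0 FIRE
t=3: input=5 -> V=0 FIRE
t=4: input=3 -> V=15
t=5: input=5 -> V=0 FIRE
t=6: input=1 -> V=5
t=7: input=1 -> V=8
t=8: input=5 -> V=0 FIRE
t=9: input=1 -> V=5
t=10: input=3 -> V=0 FIRE
t=11: input=1 -> V=5

Answer: 1 1 1 2 3 2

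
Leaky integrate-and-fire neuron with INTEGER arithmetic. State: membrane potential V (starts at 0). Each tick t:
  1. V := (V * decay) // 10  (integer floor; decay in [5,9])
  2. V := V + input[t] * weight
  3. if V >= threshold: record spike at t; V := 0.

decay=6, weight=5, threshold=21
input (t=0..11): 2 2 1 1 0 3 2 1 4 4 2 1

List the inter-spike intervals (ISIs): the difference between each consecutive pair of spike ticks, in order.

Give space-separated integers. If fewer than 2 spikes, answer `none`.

Answer: 2 2

Derivation:
t=0: input=2 -> V=10
t=1: input=2 -> V=16
t=2: input=1 -> V=14
t=3: input=1 -> V=13
t=4: input=0 -> V=7
t=5: input=3 -> V=19
t=6: input=2 -> V=0 FIRE
t=7: input=1 -> V=5
t=8: input=4 -> V=0 FIRE
t=9: input=4 -> V=20
t=10: input=2 -> V=0 FIRE
t=11: input=1 -> V=5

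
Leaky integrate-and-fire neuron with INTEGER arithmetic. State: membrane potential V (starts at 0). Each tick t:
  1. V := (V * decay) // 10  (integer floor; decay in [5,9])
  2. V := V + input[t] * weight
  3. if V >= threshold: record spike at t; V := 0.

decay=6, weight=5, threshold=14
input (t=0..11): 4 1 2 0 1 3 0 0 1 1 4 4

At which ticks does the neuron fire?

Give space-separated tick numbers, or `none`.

t=0: input=4 -> V=0 FIRE
t=1: input=1 -> V=5
t=2: input=2 -> V=13
t=3: input=0 -> V=7
t=4: input=1 -> V=9
t=5: input=3 -> V=0 FIRE
t=6: input=0 -> V=0
t=7: input=0 -> V=0
t=8: input=1 -> V=5
t=9: input=1 -> V=8
t=10: input=4 -> V=0 FIRE
t=11: input=4 -> V=0 FIRE

Answer: 0 5 10 11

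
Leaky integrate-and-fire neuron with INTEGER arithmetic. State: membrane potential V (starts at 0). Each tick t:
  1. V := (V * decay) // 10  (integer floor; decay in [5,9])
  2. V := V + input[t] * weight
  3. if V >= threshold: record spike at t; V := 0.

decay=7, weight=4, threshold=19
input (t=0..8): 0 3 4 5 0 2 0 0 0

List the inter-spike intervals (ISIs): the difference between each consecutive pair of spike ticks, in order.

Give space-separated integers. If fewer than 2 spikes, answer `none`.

Answer: 1

Derivation:
t=0: input=0 -> V=0
t=1: input=3 -> V=12
t=2: input=4 -> V=0 FIRE
t=3: input=5 -> V=0 FIRE
t=4: input=0 -> V=0
t=5: input=2 -> V=8
t=6: input=0 -> V=5
t=7: input=0 -> V=3
t=8: input=0 -> V=2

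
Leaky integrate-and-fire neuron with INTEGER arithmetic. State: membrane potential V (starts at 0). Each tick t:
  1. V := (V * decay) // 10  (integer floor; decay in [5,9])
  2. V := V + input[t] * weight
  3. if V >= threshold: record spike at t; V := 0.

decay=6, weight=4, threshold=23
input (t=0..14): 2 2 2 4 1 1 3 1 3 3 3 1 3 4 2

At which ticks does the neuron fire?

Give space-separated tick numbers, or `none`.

Answer: 3 9 13

Derivation:
t=0: input=2 -> V=8
t=1: input=2 -> V=12
t=2: input=2 -> V=15
t=3: input=4 -> V=0 FIRE
t=4: input=1 -> V=4
t=5: input=1 -> V=6
t=6: input=3 -> V=15
t=7: input=1 -> V=13
t=8: input=3 -> V=19
t=9: input=3 -> V=0 FIRE
t=10: input=3 -> V=12
t=11: input=1 -> V=11
t=12: input=3 -> V=18
t=13: input=4 -> V=0 FIRE
t=14: input=2 -> V=8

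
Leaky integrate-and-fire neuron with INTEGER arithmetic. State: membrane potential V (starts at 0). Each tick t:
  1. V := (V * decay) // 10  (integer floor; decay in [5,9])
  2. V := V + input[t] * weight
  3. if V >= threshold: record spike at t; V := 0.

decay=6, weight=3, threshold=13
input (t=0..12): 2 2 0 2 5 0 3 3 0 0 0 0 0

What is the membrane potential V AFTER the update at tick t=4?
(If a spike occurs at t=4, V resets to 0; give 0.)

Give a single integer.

t=0: input=2 -> V=6
t=1: input=2 -> V=9
t=2: input=0 -> V=5
t=3: input=2 -> V=9
t=4: input=5 -> V=0 FIRE
t=5: input=0 -> V=0
t=6: input=3 -> V=9
t=7: input=3 -> V=0 FIRE
t=8: input=0 -> V=0
t=9: input=0 -> V=0
t=10: input=0 -> V=0
t=11: input=0 -> V=0
t=12: input=0 -> V=0

Answer: 0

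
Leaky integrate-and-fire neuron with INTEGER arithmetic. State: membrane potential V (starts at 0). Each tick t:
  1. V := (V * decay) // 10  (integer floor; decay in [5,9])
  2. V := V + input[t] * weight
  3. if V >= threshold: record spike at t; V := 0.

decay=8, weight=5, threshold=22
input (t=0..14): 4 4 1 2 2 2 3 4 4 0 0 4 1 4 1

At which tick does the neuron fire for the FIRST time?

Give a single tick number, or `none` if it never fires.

t=0: input=4 -> V=20
t=1: input=4 -> V=0 FIRE
t=2: input=1 -> V=5
t=3: input=2 -> V=14
t=4: input=2 -> V=21
t=5: input=2 -> V=0 FIRE
t=6: input=3 -> V=15
t=7: input=4 -> V=0 FIRE
t=8: input=4 -> V=20
t=9: input=0 -> V=16
t=10: input=0 -> V=12
t=11: input=4 -> V=0 FIRE
t=12: input=1 -> V=5
t=13: input=4 -> V=0 FIRE
t=14: input=1 -> V=5

Answer: 1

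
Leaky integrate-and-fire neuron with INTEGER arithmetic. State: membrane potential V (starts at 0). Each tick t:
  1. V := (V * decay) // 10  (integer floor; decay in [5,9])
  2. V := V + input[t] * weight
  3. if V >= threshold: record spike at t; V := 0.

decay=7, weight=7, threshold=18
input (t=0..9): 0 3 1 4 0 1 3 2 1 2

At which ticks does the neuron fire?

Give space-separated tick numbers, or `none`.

t=0: input=0 -> V=0
t=1: input=3 -> V=0 FIRE
t=2: input=1 -> V=7
t=3: input=4 -> V=0 FIRE
t=4: input=0 -> V=0
t=5: input=1 -> V=7
t=6: input=3 -> V=0 FIRE
t=7: input=2 -> V=14
t=8: input=1 -> V=16
t=9: input=2 -> V=0 FIRE

Answer: 1 3 6 9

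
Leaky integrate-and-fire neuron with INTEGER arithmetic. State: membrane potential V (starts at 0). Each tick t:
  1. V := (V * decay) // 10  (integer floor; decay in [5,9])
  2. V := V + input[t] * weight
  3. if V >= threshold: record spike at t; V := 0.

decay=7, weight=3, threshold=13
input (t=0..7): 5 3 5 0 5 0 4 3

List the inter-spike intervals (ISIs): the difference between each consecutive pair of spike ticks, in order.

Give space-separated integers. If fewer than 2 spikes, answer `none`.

t=0: input=5 -> V=0 FIRE
t=1: input=3 -> V=9
t=2: input=5 -> V=0 FIRE
t=3: input=0 -> V=0
t=4: input=5 -> V=0 FIRE
t=5: input=0 -> V=0
t=6: input=4 -> V=12
t=7: input=3 -> V=0 FIRE

Answer: 2 2 3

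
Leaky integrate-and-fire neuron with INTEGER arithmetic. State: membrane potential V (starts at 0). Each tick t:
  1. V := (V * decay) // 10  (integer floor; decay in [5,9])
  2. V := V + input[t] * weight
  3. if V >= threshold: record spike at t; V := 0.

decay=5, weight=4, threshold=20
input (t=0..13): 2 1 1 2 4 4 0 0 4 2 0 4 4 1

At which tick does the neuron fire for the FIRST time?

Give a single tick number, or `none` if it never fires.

Answer: 4

Derivation:
t=0: input=2 -> V=8
t=1: input=1 -> V=8
t=2: input=1 -> V=8
t=3: input=2 -> V=12
t=4: input=4 -> V=0 FIRE
t=5: input=4 -> V=16
t=6: input=0 -> V=8
t=7: input=0 -> V=4
t=8: input=4 -> V=18
t=9: input=2 -> V=17
t=10: input=0 -> V=8
t=11: input=4 -> V=0 FIRE
t=12: input=4 -> V=16
t=13: input=1 -> V=12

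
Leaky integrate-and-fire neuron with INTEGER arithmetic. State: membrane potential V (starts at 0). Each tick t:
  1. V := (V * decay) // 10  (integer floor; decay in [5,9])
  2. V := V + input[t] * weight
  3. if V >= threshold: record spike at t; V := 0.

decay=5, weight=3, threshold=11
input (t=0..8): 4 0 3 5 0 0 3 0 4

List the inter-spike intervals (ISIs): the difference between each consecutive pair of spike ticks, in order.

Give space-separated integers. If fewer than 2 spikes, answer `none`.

t=0: input=4 -> V=0 FIRE
t=1: input=0 -> V=0
t=2: input=3 -> V=9
t=3: input=5 -> V=0 FIRE
t=4: input=0 -> V=0
t=5: input=0 -> V=0
t=6: input=3 -> V=9
t=7: input=0 -> V=4
t=8: input=4 -> V=0 FIRE

Answer: 3 5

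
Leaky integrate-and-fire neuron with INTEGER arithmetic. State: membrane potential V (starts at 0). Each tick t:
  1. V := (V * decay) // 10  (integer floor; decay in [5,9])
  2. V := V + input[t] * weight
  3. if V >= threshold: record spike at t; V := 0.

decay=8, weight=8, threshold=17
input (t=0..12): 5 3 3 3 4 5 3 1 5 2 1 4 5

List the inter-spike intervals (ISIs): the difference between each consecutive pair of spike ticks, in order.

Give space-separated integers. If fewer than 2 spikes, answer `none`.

Answer: 1 1 1 1 1 1 2 2 1 1

Derivation:
t=0: input=5 -> V=0 FIRE
t=1: input=3 -> V=0 FIRE
t=2: input=3 -> V=0 FIRE
t=3: input=3 -> V=0 FIRE
t=4: input=4 -> V=0 FIRE
t=5: input=5 -> V=0 FIRE
t=6: input=3 -> V=0 FIRE
t=7: input=1 -> V=8
t=8: input=5 -> V=0 FIRE
t=9: input=2 -> V=16
t=10: input=1 -> V=0 FIRE
t=11: input=4 -> V=0 FIRE
t=12: input=5 -> V=0 FIRE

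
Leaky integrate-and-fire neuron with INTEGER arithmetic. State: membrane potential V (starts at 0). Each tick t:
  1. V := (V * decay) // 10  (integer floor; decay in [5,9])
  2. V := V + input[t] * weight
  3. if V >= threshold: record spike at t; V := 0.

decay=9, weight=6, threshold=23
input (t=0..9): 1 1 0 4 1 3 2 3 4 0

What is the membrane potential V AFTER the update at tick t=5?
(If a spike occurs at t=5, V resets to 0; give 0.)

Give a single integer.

t=0: input=1 -> V=6
t=1: input=1 -> V=11
t=2: input=0 -> V=9
t=3: input=4 -> V=0 FIRE
t=4: input=1 -> V=6
t=5: input=3 -> V=0 FIRE
t=6: input=2 -> V=12
t=7: input=3 -> V=0 FIRE
t=8: input=4 -> V=0 FIRE
t=9: input=0 -> V=0

Answer: 0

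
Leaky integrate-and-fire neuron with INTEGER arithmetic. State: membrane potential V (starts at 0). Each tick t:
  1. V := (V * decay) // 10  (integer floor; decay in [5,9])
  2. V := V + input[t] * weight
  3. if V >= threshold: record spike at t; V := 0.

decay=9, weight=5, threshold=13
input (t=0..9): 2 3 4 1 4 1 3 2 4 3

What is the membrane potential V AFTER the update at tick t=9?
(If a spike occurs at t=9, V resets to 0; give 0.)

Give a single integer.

t=0: input=2 -> V=10
t=1: input=3 -> V=0 FIRE
t=2: input=4 -> V=0 FIRE
t=3: input=1 -> V=5
t=4: input=4 -> V=0 FIRE
t=5: input=1 -> V=5
t=6: input=3 -> V=0 FIRE
t=7: input=2 -> V=10
t=8: input=4 -> V=0 FIRE
t=9: input=3 -> V=0 FIRE

Answer: 0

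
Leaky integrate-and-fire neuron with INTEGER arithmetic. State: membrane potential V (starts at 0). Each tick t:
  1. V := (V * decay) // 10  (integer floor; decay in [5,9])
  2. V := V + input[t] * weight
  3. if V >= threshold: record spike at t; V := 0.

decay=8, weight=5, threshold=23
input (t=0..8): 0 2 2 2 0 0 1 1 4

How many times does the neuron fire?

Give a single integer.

t=0: input=0 -> V=0
t=1: input=2 -> V=10
t=2: input=2 -> V=18
t=3: input=2 -> V=0 FIRE
t=4: input=0 -> V=0
t=5: input=0 -> V=0
t=6: input=1 -> V=5
t=7: input=1 -> V=9
t=8: input=4 -> V=0 FIRE

Answer: 2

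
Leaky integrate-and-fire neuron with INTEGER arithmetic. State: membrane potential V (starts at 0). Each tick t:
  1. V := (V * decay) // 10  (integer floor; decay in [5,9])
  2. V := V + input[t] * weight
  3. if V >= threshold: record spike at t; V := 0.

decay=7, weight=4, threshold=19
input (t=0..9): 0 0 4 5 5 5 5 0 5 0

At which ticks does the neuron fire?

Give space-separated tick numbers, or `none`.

t=0: input=0 -> V=0
t=1: input=0 -> V=0
t=2: input=4 -> V=16
t=3: input=5 -> V=0 FIRE
t=4: input=5 -> V=0 FIRE
t=5: input=5 -> V=0 FIRE
t=6: input=5 -> V=0 FIRE
t=7: input=0 -> V=0
t=8: input=5 -> V=0 FIRE
t=9: input=0 -> V=0

Answer: 3 4 5 6 8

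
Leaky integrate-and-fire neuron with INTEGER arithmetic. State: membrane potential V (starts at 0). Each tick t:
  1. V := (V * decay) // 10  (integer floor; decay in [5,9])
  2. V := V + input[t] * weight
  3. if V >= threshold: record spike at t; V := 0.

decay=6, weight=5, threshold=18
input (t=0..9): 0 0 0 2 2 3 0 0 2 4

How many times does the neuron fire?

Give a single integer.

t=0: input=0 -> V=0
t=1: input=0 -> V=0
t=2: input=0 -> V=0
t=3: input=2 -> V=10
t=4: input=2 -> V=16
t=5: input=3 -> V=0 FIRE
t=6: input=0 -> V=0
t=7: input=0 -> V=0
t=8: input=2 -> V=10
t=9: input=4 -> V=0 FIRE

Answer: 2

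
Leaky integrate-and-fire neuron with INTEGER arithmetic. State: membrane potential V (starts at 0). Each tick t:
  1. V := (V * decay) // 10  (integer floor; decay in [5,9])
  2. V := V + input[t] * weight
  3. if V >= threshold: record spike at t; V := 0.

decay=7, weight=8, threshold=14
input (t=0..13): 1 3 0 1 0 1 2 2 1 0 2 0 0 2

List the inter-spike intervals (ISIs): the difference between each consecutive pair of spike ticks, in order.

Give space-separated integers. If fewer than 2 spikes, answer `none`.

Answer: 5 1 3 3

Derivation:
t=0: input=1 -> V=8
t=1: input=3 -> V=0 FIRE
t=2: input=0 -> V=0
t=3: input=1 -> V=8
t=4: input=0 -> V=5
t=5: input=1 -> V=11
t=6: input=2 -> V=0 FIRE
t=7: input=2 -> V=0 FIRE
t=8: input=1 -> V=8
t=9: input=0 -> V=5
t=10: input=2 -> V=0 FIRE
t=11: input=0 -> V=0
t=12: input=0 -> V=0
t=13: input=2 -> V=0 FIRE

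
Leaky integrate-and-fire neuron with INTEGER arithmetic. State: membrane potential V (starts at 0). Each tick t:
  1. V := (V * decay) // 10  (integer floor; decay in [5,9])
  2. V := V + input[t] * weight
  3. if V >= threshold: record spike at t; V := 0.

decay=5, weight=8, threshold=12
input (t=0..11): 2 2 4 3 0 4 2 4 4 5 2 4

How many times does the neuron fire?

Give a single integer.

Answer: 11

Derivation:
t=0: input=2 -> V=0 FIRE
t=1: input=2 -> V=0 FIRE
t=2: input=4 -> V=0 FIRE
t=3: input=3 -> V=0 FIRE
t=4: input=0 -> V=0
t=5: input=4 -> V=0 FIRE
t=6: input=2 -> V=0 FIRE
t=7: input=4 -> V=0 FIRE
t=8: input=4 -> V=0 FIRE
t=9: input=5 -> V=0 FIRE
t=10: input=2 -> V=0 FIRE
t=11: input=4 -> V=0 FIRE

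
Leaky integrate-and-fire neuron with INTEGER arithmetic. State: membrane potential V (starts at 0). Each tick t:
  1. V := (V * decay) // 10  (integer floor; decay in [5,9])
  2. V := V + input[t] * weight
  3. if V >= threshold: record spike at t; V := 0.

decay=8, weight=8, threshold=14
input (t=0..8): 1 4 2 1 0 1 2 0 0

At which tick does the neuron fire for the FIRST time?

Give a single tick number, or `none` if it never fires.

Answer: 1

Derivation:
t=0: input=1 -> V=8
t=1: input=4 -> V=0 FIRE
t=2: input=2 -> V=0 FIRE
t=3: input=1 -> V=8
t=4: input=0 -> V=6
t=5: input=1 -> V=12
t=6: input=2 -> V=0 FIRE
t=7: input=0 -> V=0
t=8: input=0 -> V=0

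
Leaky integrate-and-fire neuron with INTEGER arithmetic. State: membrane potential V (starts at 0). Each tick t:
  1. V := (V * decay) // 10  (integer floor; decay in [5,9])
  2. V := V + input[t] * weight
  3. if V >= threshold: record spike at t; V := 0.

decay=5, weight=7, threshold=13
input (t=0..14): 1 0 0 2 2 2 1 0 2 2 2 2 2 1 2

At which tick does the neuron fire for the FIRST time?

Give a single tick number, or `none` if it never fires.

Answer: 3

Derivation:
t=0: input=1 -> V=7
t=1: input=0 -> V=3
t=2: input=0 -> V=1
t=3: input=2 -> V=0 FIRE
t=4: input=2 -> V=0 FIRE
t=5: input=2 -> V=0 FIRE
t=6: input=1 -> V=7
t=7: input=0 -> V=3
t=8: input=2 -> V=0 FIRE
t=9: input=2 -> V=0 FIRE
t=10: input=2 -> V=0 FIRE
t=11: input=2 -> V=0 FIRE
t=12: input=2 -> V=0 FIRE
t=13: input=1 -> V=7
t=14: input=2 -> V=0 FIRE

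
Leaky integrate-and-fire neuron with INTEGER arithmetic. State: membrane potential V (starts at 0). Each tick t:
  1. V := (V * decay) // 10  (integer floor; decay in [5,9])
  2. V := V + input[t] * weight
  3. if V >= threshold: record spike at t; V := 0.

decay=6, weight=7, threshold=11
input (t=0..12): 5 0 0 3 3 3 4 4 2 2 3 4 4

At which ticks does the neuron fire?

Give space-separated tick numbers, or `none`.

t=0: input=5 -> V=0 FIRE
t=1: input=0 -> V=0
t=2: input=0 -> V=0
t=3: input=3 -> V=0 FIRE
t=4: input=3 -> V=0 FIRE
t=5: input=3 -> V=0 FIRE
t=6: input=4 -> V=0 FIRE
t=7: input=4 -> V=0 FIRE
t=8: input=2 -> V=0 FIRE
t=9: input=2 -> V=0 FIRE
t=10: input=3 -> V=0 FIRE
t=11: input=4 -> V=0 FIRE
t=12: input=4 -> V=0 FIRE

Answer: 0 3 4 5 6 7 8 9 10 11 12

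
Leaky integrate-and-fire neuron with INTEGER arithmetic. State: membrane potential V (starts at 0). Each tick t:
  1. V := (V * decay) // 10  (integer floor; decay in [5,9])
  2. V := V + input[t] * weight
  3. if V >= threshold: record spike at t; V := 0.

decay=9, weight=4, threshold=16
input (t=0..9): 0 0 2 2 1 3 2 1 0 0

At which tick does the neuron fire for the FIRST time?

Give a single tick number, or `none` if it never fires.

t=0: input=0 -> V=0
t=1: input=0 -> V=0
t=2: input=2 -> V=8
t=3: input=2 -> V=15
t=4: input=1 -> V=0 FIRE
t=5: input=3 -> V=12
t=6: input=2 -> V=0 FIRE
t=7: input=1 -> V=4
t=8: input=0 -> V=3
t=9: input=0 -> V=2

Answer: 4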